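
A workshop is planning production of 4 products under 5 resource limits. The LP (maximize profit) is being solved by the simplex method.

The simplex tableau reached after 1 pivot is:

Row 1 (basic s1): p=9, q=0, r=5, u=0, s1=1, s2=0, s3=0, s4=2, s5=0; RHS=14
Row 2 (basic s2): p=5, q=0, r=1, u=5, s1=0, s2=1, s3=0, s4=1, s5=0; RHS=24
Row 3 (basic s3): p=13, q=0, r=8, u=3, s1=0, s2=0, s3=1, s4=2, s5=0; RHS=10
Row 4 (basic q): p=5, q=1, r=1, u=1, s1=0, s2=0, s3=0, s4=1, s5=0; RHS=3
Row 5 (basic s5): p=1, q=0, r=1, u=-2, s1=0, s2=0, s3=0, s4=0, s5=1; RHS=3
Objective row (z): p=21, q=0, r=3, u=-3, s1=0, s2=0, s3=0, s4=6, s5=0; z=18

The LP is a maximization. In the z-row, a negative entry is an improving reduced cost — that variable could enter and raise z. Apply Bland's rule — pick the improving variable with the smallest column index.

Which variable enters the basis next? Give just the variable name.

u

Objective-row coefficients: p: 21, q: 0, r: 3, u: -3, s1: 0, s2: 0, s3: 0, s4: 6, s5: 0.
Improving columns: u. Bland's rule picks the smallest column index → u.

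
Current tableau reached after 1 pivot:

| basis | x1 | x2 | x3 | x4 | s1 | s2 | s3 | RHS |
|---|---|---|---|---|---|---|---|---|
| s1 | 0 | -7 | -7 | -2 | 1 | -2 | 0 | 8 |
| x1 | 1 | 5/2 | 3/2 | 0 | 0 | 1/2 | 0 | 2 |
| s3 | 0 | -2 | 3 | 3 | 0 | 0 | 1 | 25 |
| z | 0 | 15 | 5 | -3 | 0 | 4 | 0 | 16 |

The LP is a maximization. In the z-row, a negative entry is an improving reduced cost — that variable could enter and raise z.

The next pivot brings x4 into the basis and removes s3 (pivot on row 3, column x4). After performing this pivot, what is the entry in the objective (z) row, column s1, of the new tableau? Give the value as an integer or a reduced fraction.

0

Pivot element is row 3, column x4: 3.
Normalize row 3: new (row 3, s1) = 0/3 = 0.
z-row ← z-row − (-3)·(new row 3): 0 − (-3)·0 = 0.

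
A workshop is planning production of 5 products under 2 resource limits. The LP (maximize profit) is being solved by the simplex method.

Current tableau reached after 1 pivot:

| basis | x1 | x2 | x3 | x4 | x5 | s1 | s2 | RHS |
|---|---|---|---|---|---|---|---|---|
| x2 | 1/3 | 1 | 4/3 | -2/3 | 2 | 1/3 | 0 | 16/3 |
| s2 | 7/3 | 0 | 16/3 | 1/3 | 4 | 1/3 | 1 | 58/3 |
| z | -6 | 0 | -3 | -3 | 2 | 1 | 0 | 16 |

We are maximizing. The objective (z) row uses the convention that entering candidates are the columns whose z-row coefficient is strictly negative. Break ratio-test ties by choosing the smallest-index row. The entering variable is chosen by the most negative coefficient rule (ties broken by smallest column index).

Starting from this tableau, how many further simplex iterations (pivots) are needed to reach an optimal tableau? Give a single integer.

2

pivot: x1 in, s2 out → z = 460/7
pivot: x4 in, x1 out → z = 190
No improving column remains; optimal.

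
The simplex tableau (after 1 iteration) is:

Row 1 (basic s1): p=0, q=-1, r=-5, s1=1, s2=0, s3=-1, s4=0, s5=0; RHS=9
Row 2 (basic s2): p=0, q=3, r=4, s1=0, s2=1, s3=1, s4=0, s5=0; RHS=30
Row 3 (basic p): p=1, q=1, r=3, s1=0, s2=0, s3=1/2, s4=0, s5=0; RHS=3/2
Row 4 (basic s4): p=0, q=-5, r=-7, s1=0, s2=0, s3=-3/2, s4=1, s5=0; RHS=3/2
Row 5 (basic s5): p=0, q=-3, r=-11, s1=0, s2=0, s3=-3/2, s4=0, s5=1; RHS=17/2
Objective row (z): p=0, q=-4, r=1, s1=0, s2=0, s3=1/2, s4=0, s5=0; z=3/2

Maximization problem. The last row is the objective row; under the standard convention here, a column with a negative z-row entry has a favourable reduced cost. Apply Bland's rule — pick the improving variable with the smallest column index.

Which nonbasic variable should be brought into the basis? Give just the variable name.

q

Objective-row coefficients: p: 0, q: -4, r: 1, s1: 0, s2: 0, s3: 1/2, s4: 0, s5: 0.
Improving columns: q. Bland's rule picks the smallest column index → q.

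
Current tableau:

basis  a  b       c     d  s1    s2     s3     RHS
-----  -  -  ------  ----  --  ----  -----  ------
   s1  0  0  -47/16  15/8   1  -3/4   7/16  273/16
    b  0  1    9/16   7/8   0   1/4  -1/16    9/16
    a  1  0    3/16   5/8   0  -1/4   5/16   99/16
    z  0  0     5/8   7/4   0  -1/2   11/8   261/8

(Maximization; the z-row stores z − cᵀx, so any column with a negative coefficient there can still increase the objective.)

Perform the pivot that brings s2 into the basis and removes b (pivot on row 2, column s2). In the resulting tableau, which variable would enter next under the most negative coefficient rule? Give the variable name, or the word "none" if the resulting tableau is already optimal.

none

Pivot element 1/4. New z-row = old z-row − (-1/2)·(row 2/(1/4)).
Updated z-row coefficients: a: 0, b: 2, c: 7/4, d: 7/2, s1: 0, s2: 0, s3: 5/4.
No coefficient is strictly negative; the tableau after this pivot is optimal.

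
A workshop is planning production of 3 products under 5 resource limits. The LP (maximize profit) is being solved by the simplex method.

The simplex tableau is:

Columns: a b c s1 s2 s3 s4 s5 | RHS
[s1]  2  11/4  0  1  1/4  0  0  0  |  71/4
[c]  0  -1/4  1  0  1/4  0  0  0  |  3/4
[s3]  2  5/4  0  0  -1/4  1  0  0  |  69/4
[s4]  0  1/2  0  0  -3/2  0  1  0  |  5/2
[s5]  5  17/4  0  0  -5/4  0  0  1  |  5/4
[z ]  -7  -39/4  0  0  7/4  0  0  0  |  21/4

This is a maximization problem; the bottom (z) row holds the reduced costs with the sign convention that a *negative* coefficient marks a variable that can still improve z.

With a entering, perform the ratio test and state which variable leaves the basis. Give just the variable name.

Ratios: row 1 (s1): (71/4)/2 = 71/8; row 2 (c): entry 0 ≤ 0, skip; row 3 (s3): (69/4)/2 = 69/8; row 4 (s4): entry 0 ≤ 0, skip; row 5 (s5): (5/4)/5 = 1/4.
Minimum ratio 1/4 is in the s5 row, so s5 leaves.

s5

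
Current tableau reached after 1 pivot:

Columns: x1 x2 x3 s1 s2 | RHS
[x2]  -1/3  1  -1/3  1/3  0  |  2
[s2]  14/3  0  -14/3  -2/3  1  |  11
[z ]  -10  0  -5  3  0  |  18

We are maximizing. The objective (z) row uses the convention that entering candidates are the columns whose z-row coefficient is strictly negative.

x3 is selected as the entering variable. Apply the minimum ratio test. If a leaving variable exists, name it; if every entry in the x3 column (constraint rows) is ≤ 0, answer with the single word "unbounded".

unbounded

x3-column entries: row 1: -1/3, row 2: -14/3. All ≤ 0, so x3 can increase without bound; the LP is unbounded in this direction.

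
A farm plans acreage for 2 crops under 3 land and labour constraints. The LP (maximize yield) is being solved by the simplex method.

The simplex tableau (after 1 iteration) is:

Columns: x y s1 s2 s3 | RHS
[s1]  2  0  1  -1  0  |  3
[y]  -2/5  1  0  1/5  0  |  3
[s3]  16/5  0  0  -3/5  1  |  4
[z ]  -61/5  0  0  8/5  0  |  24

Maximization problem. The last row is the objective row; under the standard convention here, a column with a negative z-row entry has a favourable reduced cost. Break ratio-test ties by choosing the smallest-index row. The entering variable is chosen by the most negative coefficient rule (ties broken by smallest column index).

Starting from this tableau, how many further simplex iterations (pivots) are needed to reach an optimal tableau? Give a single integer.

pivot: x in, s3 out → z = 157/4
pivot: s2 in, y out → z = 117/2
No improving column remains; optimal.

2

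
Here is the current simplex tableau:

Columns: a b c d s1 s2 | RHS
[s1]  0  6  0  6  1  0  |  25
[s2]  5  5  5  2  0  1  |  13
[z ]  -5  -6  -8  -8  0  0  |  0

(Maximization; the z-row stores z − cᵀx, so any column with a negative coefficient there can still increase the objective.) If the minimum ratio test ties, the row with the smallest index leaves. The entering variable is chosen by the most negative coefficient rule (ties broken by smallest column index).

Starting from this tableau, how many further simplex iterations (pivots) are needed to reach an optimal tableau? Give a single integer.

pivot: c in, s2 out → z = 104/5
pivot: d in, s1 out → z = 204/5
No improving column remains; optimal.

2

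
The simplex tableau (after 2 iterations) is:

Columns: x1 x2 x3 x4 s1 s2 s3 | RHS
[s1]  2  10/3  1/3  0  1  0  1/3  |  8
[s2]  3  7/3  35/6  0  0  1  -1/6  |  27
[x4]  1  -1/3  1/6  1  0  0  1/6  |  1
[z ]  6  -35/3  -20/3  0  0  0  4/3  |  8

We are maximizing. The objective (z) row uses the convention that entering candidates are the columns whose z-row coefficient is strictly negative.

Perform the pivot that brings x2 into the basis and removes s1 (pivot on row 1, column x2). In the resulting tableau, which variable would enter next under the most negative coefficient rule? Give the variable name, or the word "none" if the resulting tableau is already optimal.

x3

Pivot element 10/3. New z-row = old z-row − (-35/3)·(row 1/(10/3)).
Updated z-row coefficients: x1: 13, x2: 0, x3: -11/2, x4: 0, s1: 7/2, s2: 0, s3: 5/2.
The most negative is -11/2 in column x3, so x3 would enter next.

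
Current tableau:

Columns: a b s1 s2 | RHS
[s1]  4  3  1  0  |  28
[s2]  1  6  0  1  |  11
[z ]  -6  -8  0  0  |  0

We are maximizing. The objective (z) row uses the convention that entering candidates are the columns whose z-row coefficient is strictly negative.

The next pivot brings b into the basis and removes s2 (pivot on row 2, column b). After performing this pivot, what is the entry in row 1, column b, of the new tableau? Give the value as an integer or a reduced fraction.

Pivot element is row 2, column b: 6.
Normalize row 2: new (row 2, b) = 6/6 = 1.
row 1 ← row 1 − 3·(new row 2): 3 − 3·1 = 0.

0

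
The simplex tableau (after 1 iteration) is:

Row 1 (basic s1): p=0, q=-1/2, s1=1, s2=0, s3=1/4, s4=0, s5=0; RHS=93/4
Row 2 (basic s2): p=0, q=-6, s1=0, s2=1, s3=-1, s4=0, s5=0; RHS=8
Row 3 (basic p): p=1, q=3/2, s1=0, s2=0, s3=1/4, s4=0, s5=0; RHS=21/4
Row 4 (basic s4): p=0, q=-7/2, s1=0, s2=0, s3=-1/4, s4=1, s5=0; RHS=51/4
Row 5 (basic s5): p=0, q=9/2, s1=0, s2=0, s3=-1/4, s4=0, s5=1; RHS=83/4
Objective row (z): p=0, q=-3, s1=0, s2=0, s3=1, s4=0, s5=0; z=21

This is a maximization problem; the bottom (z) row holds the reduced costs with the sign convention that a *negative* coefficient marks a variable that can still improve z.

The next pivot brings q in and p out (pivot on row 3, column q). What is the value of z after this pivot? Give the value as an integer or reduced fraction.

63/2

Minimum ratio for q: (21/4)/(3/2) = 7/2.
z changes by −(z-row coeff of q)·ratio = −(-3)·(7/2) = 21/2.
New z = 21 + (21/2) = 63/2.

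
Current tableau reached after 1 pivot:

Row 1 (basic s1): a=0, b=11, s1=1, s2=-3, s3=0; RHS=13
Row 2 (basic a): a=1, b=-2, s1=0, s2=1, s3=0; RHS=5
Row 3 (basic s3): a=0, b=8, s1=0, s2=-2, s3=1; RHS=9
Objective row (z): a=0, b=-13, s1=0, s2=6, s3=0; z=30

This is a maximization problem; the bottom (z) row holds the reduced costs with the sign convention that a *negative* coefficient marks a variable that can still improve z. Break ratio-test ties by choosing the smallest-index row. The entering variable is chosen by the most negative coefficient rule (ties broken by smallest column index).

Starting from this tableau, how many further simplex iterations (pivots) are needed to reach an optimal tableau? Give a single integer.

pivot: b in, s3 out → z = 357/8
No improving column remains; optimal.

1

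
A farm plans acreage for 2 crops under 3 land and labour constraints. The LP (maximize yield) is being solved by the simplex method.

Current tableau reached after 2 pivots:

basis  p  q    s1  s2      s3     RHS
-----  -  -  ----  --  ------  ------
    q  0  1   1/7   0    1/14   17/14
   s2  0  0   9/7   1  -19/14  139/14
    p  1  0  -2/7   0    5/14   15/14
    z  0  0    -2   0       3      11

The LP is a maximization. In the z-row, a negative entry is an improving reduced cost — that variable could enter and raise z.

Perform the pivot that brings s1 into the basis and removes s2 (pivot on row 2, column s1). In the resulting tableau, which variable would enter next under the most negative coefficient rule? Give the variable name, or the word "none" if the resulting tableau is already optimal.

none

Pivot element 9/7. New z-row = old z-row − (-2)·(row 2/(9/7)).
Updated z-row coefficients: p: 0, q: 0, s1: 0, s2: 14/9, s3: 8/9.
No coefficient is strictly negative; the tableau after this pivot is optimal.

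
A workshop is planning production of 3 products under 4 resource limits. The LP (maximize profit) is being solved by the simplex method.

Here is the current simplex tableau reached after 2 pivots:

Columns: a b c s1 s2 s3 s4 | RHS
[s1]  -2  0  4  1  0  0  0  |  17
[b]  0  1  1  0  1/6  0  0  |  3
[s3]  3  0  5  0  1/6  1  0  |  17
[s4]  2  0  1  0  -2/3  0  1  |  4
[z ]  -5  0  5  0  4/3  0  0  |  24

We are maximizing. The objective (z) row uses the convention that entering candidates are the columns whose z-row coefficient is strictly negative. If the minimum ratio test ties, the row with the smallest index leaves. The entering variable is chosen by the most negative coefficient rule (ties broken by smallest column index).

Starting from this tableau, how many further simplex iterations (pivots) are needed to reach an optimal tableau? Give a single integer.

pivot: a in, s4 out → z = 34
pivot: s2 in, s3 out → z = 260/7
No improving column remains; optimal.

2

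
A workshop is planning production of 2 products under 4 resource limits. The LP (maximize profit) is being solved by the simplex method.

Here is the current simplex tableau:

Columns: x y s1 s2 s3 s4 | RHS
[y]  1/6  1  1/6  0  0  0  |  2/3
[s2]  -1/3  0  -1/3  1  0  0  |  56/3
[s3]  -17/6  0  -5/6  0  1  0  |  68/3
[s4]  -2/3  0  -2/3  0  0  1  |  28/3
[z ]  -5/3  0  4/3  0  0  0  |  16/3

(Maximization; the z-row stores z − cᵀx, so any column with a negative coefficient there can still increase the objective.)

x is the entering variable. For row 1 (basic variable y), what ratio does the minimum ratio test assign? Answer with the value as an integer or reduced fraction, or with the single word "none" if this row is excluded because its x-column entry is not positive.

4

Ratio = RHS / (x entry) = (2/3) / (1/6) = 4.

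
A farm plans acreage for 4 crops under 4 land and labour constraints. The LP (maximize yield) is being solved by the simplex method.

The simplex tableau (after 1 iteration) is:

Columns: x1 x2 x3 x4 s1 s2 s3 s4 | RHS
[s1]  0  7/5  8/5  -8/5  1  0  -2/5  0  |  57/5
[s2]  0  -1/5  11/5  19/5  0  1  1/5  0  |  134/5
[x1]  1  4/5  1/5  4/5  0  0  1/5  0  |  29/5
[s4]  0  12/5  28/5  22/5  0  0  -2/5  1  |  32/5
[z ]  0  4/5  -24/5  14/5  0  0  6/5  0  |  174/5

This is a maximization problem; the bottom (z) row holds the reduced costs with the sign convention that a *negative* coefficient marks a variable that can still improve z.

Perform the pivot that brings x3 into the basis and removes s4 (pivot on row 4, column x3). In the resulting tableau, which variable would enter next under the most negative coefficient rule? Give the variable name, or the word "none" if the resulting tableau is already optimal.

Pivot element 28/5. New z-row = old z-row − (-24/5)·(row 4/(28/5)).
Updated z-row coefficients: x1: 0, x2: 20/7, x3: 0, x4: 46/7, s1: 0, s2: 0, s3: 6/7, s4: 6/7.
No coefficient is strictly negative; the tableau after this pivot is optimal.

none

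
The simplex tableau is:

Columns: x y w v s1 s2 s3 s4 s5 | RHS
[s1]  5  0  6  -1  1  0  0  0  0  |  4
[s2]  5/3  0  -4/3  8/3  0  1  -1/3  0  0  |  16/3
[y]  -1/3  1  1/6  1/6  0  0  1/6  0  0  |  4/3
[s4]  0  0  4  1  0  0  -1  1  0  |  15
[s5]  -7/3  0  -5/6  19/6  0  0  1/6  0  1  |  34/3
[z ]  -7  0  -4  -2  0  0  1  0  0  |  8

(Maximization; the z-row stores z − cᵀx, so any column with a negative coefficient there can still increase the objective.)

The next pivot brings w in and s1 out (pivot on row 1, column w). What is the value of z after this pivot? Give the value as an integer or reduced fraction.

Minimum ratio for w: 4/6 = 2/3.
z changes by −(z-row coeff of w)·ratio = −(-4)·(2/3) = 8/3.
New z = 8 + (8/3) = 32/3.

32/3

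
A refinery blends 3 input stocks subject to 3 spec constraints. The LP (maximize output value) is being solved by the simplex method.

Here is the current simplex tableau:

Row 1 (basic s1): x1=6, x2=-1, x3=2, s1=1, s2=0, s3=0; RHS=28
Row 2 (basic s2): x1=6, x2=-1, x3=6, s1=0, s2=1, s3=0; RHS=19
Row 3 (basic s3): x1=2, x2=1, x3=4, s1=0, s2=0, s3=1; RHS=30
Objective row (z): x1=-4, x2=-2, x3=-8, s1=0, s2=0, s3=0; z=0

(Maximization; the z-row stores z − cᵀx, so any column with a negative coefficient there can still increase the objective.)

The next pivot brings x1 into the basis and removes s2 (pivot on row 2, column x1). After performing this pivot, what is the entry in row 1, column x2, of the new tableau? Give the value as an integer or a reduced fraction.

0

Pivot element is row 2, column x1: 6.
Normalize row 2: new (row 2, x2) = (-1)/6 = -1/6.
row 1 ← row 1 − 6·(new row 2): -1 − 6·(-1/6) = 0.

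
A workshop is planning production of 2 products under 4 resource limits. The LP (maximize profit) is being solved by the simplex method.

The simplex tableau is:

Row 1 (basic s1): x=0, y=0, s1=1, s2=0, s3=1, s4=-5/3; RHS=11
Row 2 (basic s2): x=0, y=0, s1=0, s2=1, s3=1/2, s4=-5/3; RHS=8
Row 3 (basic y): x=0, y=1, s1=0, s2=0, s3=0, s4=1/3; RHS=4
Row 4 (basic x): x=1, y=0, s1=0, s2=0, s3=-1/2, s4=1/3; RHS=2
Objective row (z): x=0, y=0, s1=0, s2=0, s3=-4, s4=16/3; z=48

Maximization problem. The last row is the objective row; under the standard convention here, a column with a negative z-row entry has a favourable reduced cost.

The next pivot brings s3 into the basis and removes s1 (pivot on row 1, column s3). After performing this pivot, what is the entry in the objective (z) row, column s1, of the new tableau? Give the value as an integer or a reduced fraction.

4

Pivot element is row 1, column s3: 1.
Normalize row 1: new (row 1, s1) = 1/1 = 1.
z-row ← z-row − (-4)·(new row 1): 0 − (-4)·1 = 4.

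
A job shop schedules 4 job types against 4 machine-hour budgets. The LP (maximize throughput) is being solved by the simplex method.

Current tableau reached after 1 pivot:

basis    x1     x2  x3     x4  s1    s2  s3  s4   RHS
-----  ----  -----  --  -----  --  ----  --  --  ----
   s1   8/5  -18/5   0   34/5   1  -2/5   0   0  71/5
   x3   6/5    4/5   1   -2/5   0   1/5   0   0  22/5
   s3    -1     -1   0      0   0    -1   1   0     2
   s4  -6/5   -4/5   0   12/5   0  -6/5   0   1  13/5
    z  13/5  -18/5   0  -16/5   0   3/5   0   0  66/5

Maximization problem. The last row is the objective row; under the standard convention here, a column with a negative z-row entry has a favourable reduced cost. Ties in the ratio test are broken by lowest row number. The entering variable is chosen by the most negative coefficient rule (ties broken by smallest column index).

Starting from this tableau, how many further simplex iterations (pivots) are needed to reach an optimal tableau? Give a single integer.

3

pivot: x2 in, x3 out → z = 33
pivot: x4 in, s4 out → z = 101/2
pivot: s2 in, s1 out → z = 56
No improving column remains; optimal.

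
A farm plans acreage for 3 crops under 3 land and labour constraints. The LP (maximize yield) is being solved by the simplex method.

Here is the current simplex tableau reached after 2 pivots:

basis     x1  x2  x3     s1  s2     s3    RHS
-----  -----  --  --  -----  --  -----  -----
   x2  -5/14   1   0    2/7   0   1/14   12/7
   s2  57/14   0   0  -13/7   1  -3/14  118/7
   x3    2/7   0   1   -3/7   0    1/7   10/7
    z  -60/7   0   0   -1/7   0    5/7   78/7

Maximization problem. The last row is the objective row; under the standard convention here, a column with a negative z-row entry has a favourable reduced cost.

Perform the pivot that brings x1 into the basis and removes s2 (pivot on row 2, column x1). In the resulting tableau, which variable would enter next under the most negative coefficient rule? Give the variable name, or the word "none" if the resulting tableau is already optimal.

Pivot element 57/14. New z-row = old z-row − (-60/7)·(row 2/(57/14)).
Updated z-row coefficients: x1: 0, x2: 0, x3: 0, s1: -77/19, s2: 40/19, s3: 5/19.
The most negative is -77/19 in column s1, so s1 would enter next.

s1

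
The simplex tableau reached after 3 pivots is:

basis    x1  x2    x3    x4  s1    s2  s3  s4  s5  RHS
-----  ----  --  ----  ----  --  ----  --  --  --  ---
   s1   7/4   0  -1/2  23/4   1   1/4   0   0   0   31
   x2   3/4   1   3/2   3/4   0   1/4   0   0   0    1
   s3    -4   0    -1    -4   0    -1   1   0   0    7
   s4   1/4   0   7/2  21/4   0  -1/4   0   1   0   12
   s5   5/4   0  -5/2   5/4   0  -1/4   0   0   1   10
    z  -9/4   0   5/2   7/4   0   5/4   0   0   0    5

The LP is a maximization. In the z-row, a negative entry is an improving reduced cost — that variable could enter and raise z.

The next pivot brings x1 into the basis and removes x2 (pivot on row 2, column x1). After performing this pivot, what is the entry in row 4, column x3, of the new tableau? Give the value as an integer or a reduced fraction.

Pivot element is row 2, column x1: 3/4.
Normalize row 2: new (row 2, x3) = (3/2)/(3/4) = 2.
row 4 ← row 4 − (1/4)·(new row 2): 7/2 − (1/4)·2 = 3.

3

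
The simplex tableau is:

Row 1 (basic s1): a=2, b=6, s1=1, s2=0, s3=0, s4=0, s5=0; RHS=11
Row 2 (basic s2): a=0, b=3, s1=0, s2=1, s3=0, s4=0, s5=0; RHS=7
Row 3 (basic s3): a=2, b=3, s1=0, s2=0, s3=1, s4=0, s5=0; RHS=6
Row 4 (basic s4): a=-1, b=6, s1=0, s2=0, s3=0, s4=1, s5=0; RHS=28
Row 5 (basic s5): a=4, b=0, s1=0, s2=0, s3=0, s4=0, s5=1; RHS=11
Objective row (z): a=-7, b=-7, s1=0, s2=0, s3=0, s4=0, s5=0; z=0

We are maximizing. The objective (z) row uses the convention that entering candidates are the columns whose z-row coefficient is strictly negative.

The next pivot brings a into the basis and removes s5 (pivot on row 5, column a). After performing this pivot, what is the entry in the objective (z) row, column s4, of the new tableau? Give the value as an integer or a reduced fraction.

Pivot element is row 5, column a: 4.
Normalize row 5: new (row 5, s4) = 0/4 = 0.
z-row ← z-row − (-7)·(new row 5): 0 − (-7)·0 = 0.

0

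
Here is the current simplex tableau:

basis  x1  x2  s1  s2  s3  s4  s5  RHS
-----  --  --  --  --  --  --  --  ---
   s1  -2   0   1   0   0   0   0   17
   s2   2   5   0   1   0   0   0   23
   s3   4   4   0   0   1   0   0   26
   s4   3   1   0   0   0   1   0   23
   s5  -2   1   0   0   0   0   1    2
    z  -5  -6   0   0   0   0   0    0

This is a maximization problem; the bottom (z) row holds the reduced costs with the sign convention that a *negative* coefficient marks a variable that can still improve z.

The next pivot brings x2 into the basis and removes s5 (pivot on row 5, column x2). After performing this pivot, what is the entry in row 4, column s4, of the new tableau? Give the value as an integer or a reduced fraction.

1

Pivot element is row 5, column x2: 1.
Normalize row 5: new (row 5, s4) = 0/1 = 0.
row 4 ← row 4 − 1·(new row 5): 1 − 1·0 = 1.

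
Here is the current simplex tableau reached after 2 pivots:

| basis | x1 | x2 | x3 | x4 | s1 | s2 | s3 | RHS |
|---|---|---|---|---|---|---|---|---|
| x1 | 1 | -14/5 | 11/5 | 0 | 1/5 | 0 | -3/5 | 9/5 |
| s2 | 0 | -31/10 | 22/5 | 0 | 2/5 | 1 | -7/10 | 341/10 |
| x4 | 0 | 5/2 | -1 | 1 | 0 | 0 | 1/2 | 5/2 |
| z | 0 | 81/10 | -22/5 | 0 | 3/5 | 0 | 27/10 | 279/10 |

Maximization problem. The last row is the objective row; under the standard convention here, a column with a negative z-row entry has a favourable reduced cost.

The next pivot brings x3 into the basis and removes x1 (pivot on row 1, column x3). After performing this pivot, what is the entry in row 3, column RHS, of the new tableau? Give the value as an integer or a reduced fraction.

73/22

Pivot element is row 1, column x3: 11/5.
Normalize row 1: new (row 1, RHS) = (9/5)/(11/5) = 9/11.
row 3 ← row 3 − (-1)·(new row 1): 5/2 − (-1)·(9/11) = 73/22.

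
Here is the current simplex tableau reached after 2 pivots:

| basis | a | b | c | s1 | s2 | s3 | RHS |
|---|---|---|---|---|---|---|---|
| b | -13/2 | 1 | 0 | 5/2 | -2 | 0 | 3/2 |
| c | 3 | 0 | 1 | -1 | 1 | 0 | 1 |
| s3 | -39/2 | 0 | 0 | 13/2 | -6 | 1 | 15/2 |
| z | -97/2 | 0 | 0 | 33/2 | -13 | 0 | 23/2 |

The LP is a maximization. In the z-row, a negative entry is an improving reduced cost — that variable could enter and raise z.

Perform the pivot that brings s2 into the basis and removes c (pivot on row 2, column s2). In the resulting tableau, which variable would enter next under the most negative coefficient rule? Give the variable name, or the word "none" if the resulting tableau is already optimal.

Pivot element 1. New z-row = old z-row − (-13)·(row 2/1).
Updated z-row coefficients: a: -19/2, b: 0, c: 13, s1: 7/2, s2: 0, s3: 0.
The most negative is -19/2 in column a, so a would enter next.

a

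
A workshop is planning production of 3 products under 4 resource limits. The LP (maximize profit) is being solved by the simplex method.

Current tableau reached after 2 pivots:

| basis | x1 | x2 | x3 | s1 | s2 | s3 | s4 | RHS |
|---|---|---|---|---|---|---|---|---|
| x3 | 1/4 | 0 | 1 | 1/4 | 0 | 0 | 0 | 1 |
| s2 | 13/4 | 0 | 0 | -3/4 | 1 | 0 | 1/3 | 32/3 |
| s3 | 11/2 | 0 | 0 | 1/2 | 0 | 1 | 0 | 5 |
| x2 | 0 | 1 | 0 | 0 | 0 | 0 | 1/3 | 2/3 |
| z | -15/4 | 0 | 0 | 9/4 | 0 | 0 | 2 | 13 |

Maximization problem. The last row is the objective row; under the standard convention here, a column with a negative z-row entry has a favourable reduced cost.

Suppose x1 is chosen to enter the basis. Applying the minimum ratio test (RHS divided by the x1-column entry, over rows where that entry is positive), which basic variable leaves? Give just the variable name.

Ratios: row 1 (x3): 1/(1/4) = 4; row 2 (s2): (32/3)/(13/4) = 128/39; row 3 (s3): 5/(11/2) = 10/11; row 4 (x2): entry 0 ≤ 0, skip.
Minimum ratio 10/11 is in the s3 row, so s3 leaves.

s3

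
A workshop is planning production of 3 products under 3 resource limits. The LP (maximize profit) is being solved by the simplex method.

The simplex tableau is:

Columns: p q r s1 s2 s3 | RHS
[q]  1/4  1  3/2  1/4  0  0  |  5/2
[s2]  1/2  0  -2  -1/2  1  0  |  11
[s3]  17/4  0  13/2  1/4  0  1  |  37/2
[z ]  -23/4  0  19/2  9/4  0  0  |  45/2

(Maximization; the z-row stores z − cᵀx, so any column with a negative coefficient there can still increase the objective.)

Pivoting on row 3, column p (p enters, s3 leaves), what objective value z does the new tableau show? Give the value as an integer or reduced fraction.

808/17

Minimum ratio for p: (37/2)/(17/4) = 74/17.
z changes by −(z-row coeff of p)·ratio = −(-23/4)·(74/17) = 851/34.
New z = 45/2 + (851/34) = 808/17.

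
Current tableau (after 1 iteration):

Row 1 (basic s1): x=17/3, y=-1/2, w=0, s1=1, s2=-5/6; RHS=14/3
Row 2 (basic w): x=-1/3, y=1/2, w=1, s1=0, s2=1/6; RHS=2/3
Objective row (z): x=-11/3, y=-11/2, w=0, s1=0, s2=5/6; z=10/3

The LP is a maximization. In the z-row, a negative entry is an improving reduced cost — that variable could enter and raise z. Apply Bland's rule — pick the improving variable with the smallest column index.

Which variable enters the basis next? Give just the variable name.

x

Objective-row coefficients: x: -11/3, y: -11/2, w: 0, s1: 0, s2: 5/6.
Improving columns: x, y. Bland's rule picks the smallest column index → x.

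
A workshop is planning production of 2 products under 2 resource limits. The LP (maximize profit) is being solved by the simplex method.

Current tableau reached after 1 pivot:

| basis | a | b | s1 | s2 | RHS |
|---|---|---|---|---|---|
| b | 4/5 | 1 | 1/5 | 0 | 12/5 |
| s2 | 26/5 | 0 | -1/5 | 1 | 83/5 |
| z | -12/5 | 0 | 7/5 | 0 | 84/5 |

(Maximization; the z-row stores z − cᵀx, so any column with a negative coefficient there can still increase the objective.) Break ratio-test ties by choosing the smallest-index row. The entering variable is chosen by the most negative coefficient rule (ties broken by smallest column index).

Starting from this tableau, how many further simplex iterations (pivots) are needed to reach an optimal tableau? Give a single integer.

pivot: a in, b out → z = 24
No improving column remains; optimal.

1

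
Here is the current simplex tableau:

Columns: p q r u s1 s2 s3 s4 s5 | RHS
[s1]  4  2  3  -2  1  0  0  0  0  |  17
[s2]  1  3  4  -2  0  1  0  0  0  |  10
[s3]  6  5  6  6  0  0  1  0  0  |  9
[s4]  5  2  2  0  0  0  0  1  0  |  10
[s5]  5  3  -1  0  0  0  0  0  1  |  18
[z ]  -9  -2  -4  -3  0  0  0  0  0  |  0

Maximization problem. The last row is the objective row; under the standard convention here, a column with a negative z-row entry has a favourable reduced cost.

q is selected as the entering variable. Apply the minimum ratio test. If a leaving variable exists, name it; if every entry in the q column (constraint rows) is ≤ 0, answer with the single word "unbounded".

Ratios: row 1 (s1): 17/2 = 17/2; row 2 (s2): 10/3 = 10/3; row 3 (s3): 9/5 = 9/5; row 4 (s4): 10/2 = 5; row 5 (s5): 18/3 = 6.
Minimum ratio is in the s3 row, so s3 leaves.

s3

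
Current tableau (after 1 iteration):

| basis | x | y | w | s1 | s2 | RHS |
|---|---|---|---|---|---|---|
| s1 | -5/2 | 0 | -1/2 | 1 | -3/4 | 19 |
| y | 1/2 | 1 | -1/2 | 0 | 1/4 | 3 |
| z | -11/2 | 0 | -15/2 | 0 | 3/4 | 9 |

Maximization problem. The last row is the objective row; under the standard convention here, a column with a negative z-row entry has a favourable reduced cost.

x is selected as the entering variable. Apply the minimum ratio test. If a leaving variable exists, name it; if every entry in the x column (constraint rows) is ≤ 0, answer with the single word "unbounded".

y

Ratios: row 1 (s1): entry -5/2 ≤ 0, skip; row 2 (y): 3/(1/2) = 6.
Minimum ratio is in the y row, so y leaves.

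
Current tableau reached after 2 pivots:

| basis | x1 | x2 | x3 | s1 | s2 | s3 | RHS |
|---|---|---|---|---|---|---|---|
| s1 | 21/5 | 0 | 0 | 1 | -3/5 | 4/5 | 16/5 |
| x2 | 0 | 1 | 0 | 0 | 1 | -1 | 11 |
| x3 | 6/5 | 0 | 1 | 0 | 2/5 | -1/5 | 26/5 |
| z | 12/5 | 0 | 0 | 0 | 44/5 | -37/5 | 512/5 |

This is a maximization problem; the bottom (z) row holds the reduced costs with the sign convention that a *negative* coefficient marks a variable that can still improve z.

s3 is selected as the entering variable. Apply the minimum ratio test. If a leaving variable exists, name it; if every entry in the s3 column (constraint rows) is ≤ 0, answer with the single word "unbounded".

Ratios: row 1 (s1): (16/5)/(4/5) = 4; row 2 (x2): entry -1 ≤ 0, skip; row 3 (x3): entry -1/5 ≤ 0, skip.
Minimum ratio is in the s1 row, so s1 leaves.

s1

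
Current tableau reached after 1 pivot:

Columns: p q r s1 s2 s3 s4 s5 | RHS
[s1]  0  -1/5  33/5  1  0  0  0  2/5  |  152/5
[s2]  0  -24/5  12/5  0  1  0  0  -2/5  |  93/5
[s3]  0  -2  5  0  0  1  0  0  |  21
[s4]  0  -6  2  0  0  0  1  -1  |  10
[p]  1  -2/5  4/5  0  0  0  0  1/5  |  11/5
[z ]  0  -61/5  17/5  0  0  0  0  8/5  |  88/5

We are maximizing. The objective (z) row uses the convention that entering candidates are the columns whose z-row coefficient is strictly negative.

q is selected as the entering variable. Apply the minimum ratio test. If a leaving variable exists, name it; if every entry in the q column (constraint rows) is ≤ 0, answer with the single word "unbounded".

q-column entries: row 1: -1/5, row 2: -24/5, row 3: -2, row 4: -6, row 5: -2/5. All ≤ 0, so q can increase without bound; the LP is unbounded in this direction.

unbounded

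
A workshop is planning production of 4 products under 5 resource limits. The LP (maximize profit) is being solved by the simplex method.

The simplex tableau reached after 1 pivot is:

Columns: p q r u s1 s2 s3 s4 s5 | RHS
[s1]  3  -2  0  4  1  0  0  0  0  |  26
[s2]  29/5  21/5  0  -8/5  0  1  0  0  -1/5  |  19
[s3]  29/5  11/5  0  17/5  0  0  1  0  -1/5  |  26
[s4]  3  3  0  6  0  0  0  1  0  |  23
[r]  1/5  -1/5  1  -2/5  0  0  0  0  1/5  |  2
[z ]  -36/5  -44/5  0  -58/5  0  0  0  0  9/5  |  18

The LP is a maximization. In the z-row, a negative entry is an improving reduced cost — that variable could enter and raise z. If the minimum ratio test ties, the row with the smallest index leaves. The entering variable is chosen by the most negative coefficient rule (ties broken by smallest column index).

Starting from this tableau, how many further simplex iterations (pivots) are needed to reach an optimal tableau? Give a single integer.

2

pivot: u in, s4 out → z = 937/15
pivot: q in, s2 out → z = 5816/75
No improving column remains; optimal.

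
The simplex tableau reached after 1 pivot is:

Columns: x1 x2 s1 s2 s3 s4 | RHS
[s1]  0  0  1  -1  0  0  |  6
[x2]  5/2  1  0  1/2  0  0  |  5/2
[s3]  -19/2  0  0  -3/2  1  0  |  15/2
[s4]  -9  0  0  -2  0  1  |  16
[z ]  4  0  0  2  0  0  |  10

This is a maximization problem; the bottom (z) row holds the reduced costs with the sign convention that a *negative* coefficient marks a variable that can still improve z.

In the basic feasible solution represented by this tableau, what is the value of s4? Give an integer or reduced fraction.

16

s4 is basic (row 4); its value is the RHS of that row: 16.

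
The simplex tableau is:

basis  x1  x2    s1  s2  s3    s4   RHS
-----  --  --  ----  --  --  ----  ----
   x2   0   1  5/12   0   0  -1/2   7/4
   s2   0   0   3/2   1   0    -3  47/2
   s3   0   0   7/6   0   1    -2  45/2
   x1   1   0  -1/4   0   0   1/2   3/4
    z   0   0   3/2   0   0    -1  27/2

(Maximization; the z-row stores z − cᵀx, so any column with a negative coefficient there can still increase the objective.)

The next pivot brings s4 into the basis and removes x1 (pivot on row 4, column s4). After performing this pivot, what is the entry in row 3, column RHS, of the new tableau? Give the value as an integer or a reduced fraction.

Pivot element is row 4, column s4: 1/2.
Normalize row 4: new (row 4, RHS) = (3/4)/(1/2) = 3/2.
row 3 ← row 3 − (-2)·(new row 4): 45/2 − (-2)·(3/2) = 51/2.

51/2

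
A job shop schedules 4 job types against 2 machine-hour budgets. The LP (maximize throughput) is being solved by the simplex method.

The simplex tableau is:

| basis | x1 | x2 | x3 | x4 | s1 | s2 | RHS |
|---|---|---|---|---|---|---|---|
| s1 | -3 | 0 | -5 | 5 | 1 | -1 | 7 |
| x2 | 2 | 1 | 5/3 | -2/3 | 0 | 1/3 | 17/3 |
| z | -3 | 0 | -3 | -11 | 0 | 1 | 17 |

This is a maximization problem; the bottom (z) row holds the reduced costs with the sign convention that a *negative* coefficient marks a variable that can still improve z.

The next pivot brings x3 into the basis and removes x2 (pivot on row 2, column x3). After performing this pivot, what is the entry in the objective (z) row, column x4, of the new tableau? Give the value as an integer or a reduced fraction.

-61/5

Pivot element is row 2, column x3: 5/3.
Normalize row 2: new (row 2, x4) = (-2/3)/(5/3) = -2/5.
z-row ← z-row − (-3)·(new row 2): -11 − (-3)·(-2/5) = -61/5.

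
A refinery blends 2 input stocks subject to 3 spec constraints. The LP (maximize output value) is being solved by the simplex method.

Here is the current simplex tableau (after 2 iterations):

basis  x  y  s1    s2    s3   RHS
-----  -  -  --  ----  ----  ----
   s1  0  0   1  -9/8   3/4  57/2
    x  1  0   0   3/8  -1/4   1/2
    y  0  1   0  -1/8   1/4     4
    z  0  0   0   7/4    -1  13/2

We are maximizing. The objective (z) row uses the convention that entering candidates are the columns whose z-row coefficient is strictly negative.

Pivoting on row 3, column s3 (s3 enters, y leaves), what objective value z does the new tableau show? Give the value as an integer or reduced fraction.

45/2

Minimum ratio for s3: 4/(1/4) = 16.
z changes by −(z-row coeff of s3)·ratio = −(-1)·16 = 16.
New z = 13/2 + 16 = 45/2.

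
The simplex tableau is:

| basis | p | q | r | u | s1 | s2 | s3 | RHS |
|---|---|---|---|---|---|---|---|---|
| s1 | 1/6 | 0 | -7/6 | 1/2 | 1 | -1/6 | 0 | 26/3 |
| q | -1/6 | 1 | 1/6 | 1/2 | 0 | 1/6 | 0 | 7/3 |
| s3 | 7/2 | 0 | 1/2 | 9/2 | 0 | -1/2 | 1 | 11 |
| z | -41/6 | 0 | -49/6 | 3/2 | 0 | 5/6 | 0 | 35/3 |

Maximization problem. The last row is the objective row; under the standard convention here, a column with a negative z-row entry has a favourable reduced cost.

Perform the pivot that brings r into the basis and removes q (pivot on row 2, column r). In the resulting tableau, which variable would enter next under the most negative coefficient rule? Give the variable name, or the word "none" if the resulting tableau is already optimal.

p

Pivot element 1/6. New z-row = old z-row − (-49/6)·(row 2/(1/6)).
Updated z-row coefficients: p: -15, q: 49, r: 0, u: 26, s1: 0, s2: 9, s3: 0.
The most negative is -15 in column p, so p would enter next.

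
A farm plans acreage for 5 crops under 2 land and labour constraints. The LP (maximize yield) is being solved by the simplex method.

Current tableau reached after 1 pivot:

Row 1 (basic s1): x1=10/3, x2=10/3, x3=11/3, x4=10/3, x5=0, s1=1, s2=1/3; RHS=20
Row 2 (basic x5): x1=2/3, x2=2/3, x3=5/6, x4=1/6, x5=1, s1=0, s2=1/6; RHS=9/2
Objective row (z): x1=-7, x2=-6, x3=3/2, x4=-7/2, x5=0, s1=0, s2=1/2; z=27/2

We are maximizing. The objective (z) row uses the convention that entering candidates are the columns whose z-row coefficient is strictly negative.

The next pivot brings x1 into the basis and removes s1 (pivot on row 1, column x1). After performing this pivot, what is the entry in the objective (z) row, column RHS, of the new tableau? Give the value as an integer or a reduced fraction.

Pivot element is row 1, column x1: 10/3.
Normalize row 1: new (row 1, RHS) = 20/(10/3) = 6.
z-row ← z-row − (-7)·(new row 1): 27/2 − (-7)·6 = 111/2.

111/2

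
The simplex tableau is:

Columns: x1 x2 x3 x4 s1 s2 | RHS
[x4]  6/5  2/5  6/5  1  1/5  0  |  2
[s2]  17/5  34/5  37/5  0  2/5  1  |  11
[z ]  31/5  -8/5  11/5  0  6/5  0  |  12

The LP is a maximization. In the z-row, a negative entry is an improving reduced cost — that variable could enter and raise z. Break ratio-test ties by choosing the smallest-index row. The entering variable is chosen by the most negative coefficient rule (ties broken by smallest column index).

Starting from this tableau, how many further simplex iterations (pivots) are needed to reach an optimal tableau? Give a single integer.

1

pivot: x2 in, s2 out → z = 248/17
No improving column remains; optimal.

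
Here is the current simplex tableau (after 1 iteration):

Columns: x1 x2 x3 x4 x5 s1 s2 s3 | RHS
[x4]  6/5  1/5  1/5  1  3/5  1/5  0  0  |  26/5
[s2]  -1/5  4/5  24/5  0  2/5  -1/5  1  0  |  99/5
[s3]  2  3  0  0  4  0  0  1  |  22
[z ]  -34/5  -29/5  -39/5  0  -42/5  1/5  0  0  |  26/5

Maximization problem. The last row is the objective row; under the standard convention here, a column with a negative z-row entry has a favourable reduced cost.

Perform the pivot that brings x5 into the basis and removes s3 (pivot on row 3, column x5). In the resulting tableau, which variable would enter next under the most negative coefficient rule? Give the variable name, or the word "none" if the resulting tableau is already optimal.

x3

Pivot element 4. New z-row = old z-row − (-42/5)·(row 3/4).
Updated z-row coefficients: x1: -13/5, x2: 1/2, x3: -39/5, x4: 0, x5: 0, s1: 1/5, s2: 0, s3: 21/10.
The most negative is -39/5 in column x3, so x3 would enter next.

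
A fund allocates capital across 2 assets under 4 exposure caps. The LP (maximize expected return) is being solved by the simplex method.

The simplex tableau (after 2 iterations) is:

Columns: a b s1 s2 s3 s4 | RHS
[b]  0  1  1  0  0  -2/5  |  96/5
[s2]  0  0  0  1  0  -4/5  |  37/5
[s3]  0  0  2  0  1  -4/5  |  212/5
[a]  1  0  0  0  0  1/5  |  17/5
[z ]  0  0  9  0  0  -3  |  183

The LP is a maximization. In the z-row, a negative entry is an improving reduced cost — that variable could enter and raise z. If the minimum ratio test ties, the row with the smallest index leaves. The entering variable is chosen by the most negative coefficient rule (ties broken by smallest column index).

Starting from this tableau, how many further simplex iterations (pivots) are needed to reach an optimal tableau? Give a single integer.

1

pivot: s4 in, a out → z = 234
No improving column remains; optimal.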